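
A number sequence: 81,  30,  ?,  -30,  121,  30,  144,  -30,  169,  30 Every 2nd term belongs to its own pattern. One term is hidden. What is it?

Split by position mod 2 into 2 tracks.
Track A = 81, ?, 121, 144, 169: perfect squares starting at 9².
Track B = 30, -30, 30, -30, 30: alternating ±30.
Track A's pattern makes the blank 100.

100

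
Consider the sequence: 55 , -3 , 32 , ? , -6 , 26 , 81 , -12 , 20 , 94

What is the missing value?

68

Read the sequence 3 terms at a time; column i is its own pattern.
Stream A = 55, ?, 81, 94: arithmetic with common difference +13.
Stream B = -3, -6, -12: a geometric progression (common ratio 2).
Stream C = 32, 26, 20: subtracting 6 each time.
Filling stream A at index 2 by its rule yields 68.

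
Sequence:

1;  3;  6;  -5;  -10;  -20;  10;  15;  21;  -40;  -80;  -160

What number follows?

The slot pattern repeats as AAABBB (period 6), so there are 2 interleaved tracks.
Track A is 1, 3, 6, 10, 15, 21, which is triangular numbers starting at T_1.
Track B is -5, -10, -20, -40, -80, -160, which is multiplying by 2 each time.
Term 13 comes from track A (its 7th entry): 28.

28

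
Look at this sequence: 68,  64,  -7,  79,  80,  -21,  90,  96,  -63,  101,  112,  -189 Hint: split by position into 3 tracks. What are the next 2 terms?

Split by position mod 3: positions 1, 4, 7, … form one track, and each other residue class forms its own.
Track A: 68, 79, 90, 101 — arithmetic, step +11.
Track B: 64, 80, 96, 112 — arithmetic, step +16.
Track C: -7, -21, -63, -189 — multiplying by 3 each time.
The 13th slot belongs to track A; its 5th term is 112.
Term 14 comes from track B (its 5th entry): 128.

112, 128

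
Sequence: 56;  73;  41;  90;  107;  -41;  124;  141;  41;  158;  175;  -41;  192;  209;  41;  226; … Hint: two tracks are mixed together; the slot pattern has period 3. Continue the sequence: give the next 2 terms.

243, -41

The slot pattern repeats as AAB (period 3), so there are 2 interleaved tracks.
Stream A: 56, 73, 90, 107, 124, 141, 158, 175, 192, 209, 226 (arithmetic, step +17).
Stream B: 41, -41, 41, -41, 41 (oscillating between 41 and -41).
Position 17 falls in stream A as its term 12, giving 243.
Position 18 → stream B, term 6 = -41.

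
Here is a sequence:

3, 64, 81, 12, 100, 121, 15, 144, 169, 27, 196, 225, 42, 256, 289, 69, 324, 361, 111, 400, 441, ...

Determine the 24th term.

529

Reading positions in blocks of 3 reveals the pattern ABB — 2 tracks woven together.
Track A is 3, 12, 15, 27, 42, 69, 111, which is each term equals the sum of the previous two.
Track B is 64, 81, 100, 121, 144, 169, 196, 225, 256, 289, 324, 361, 400, 441, which is perfect squares starting at 8².
Position 24 falls in track B as its term 16, giving 529.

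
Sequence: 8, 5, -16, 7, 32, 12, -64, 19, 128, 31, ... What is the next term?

-256

Taking every 2nd term gives 2 separate tracks.
Track A is 8, -16, 32, -64, 128, which is geometric with ratio -2.
Track B is 5, 7, 12, 19, 31, which is a Fibonacci-like recurrence a_n = a_{n-1} + a_{n-2}.
Position 11 falls in track A as its term 6, giving -256.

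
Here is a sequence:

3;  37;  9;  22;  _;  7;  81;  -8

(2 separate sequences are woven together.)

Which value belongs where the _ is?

27

The terms cycle through 2 interleaved subsequences.
Track A: 3, 9, ?, 81. Powers 3^1, 3^2, 3^3, ….
Track B: 37, 22, 7, -8. Linear: a_n = 52 − 15·n.
So the missing entry in track A is 27.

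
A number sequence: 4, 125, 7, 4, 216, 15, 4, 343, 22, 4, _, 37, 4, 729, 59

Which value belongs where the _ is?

The terms cycle through 3 interleaved subsequences.
Track A: 4, 4, 4, 4, 4 — the constant sequence 4.
Track B: 125, 216, 343, ?, 729 — the cubes 5³, 6³, 7³, ….
Track C: 7, 15, 22, 37, 59 — each term equals the sum of the previous two.
So the missing entry in track B is 512.

512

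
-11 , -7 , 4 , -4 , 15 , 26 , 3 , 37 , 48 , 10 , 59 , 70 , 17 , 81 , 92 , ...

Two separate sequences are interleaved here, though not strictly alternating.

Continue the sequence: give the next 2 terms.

24, 103

Positions follow the repeating pattern ABB; grouping by letter gives 2 tracks.
Subsequence A: -11, -4, 3, 10, 17 — linear: a_n = -18 + 7·n.
Subsequence B: -7, 4, 15, 26, 37, 48, 59, 70, 81, 92 — arithmetic, step +11.
The 16th slot belongs to subsequence A; its 6th term is 24.
Position 17 falls in subsequence B as its term 11, giving 103.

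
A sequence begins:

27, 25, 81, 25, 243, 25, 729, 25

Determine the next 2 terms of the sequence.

Odd-indexed and even-indexed terms follow separate rules.
Track A is 27, 81, 243, 729, which is successive powers of 3.
Track B is 25, 25, 25, 25, which is the constant sequence 25.
Position 9 → track A, term 5 = 2187.
Term 10 comes from track B (its 5th entry): 25.

2187, 25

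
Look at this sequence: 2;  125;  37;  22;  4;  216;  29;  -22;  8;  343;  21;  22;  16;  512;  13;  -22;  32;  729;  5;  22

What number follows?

64

Split by position mod 4 into 4 tracks.
Track A: 2, 4, 8, 16, 32 — successive powers of 2.
Track B: 125, 216, 343, 512, 729 — the cubes 5³, 6³, 7³, ….
Track C: 37, 29, 21, 13, 5 — linear: a_n = 45 − 8·n.
Track D: 22, -22, 22, -22, 22 — oscillating between 22 and -22.
Position 21 → track A, term 6 = 64.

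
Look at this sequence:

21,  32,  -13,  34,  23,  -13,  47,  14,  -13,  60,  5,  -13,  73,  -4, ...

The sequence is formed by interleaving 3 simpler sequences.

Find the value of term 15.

-13

The terms cycle through 3 interleaved subsequences.
Subsequence A: 21, 34, 47, 60, 73. Arithmetic with common difference +13.
Subsequence B: 32, 23, 14, 5, -4. Arithmetic, step −9.
Subsequence C: -13, -13, -13, -13. The constant sequence -13.
Position 15 falls in subsequence C as its term 5, giving -13.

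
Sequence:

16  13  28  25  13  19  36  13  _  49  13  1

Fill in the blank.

10

Taking every 3rd term gives 3 separate tracks.
Subsequence A: 16, 25, 36, 49 (consecutive squares n² from n = 4).
Subsequence B: 13, 13, 13, 13 (constant 13).
Subsequence C: 28, 19, ?, 1 (subtracting 9 each time).
Subsequence C's pattern makes the blank 10.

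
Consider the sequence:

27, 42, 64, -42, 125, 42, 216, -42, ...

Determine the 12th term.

Split by position mod 2 into 2 tracks.
Stream A is 27, 64, 125, 216, which is the cubes 3³, 4³, 5³, ….
Stream B is 42, -42, 42, -42, which is alternating ±42.
The 12th slot belongs to stream B; its 6th term is -42.

-42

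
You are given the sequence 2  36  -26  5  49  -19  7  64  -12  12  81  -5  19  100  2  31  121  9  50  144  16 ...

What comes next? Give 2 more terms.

81, 169

Read the sequence 3 terms at a time; column i is its own pattern.
Track A: 2, 5, 7, 12, 19, 31, 50 (each term equals the sum of the previous two).
Track B: 36, 49, 64, 81, 100, 121, 144 (perfect squares starting at 6²).
Track C: -26, -19, -12, -5, 2, 9, 16 (linear: a_n = -33 + 7·n).
The 22nd slot belongs to track A; its 8th term is 81.
The 23rd slot belongs to track B; its 8th term is 169.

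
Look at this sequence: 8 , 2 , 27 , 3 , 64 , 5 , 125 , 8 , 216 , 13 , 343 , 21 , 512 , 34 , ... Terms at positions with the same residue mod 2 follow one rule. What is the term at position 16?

Split by position mod 2 into 2 tracks.
Stream A: 8, 27, 64, 125, 216, 343, 512. The cubes 2³, 3³, 4³, ….
Stream B: 2, 3, 5, 8, 13, 21, 34. Each term equals the sum of the previous two.
Position 16 → stream B, term 8 = 55.

55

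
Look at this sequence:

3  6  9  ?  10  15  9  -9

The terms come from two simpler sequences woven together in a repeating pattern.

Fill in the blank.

Positions follow the repeating pattern AABB; grouping by letter gives 2 tracks.
Track A: 3, 6, 10, 15 — the triangular numbers T_2, T_3, ….
Track B: 9, ?, 9, -9 — alternating ±9.
The gap is track B's term 2; the rule gives -9.

-9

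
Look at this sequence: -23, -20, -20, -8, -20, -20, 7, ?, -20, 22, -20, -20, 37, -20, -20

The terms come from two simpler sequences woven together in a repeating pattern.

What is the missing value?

-20

Positions follow the repeating pattern ABB; grouping by letter gives 2 tracks.
Track A: -23, -8, 7, 22, 37 — arithmetic with common difference +15.
Track B: -20, -20, -20, -20, ?, -20, -20, -20, -20, -20 — the constant sequence -20.
Filling track B at index 5 by its rule yields -20.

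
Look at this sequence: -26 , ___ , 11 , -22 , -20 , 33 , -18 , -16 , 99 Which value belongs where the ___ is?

-24

The slot pattern repeats as AAB (period 3), so there are 2 interleaved tracks.
Track A: -26, ?, -22, -20, -18, -16 (arithmetic, step +2).
Track B: 11, 33, 99 (multiplying by 3 each time).
So the missing entry in track A is -24.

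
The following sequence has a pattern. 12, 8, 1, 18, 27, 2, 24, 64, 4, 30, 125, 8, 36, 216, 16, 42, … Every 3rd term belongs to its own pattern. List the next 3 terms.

Split by position mod 3: positions 1, 4, 7, … form one track, and each other residue class forms its own.
Stream A = 12, 18, 24, 30, 36, 42: arithmetic with common difference +6.
Stream B = 8, 27, 64, 125, 216: perfect cubes starting at 2³.
Stream C = 1, 2, 4, 8, 16: successive powers of 2.
The 17th slot belongs to stream B; its 6th term is 343.
Position 18 falls in stream C as its term 6, giving 32.
The 19th slot belongs to stream A; its 7th term is 48.

343, 32, 48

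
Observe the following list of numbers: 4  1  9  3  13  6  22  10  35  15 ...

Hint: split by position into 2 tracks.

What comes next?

Taking every 2nd term gives 2 separate tracks.
Stream A is 4, 9, 13, 22, 35, which is Fibonacci-style (each term is the sum of the two before it).
Stream B is 1, 3, 6, 10, 15, which is the triangular numbers T_1, T_2, ….
The 11th slot belongs to stream A; its 6th term is 57.

57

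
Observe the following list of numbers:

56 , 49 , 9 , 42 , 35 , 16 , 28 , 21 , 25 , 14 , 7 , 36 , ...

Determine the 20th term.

Reading positions in blocks of 3 reveals the pattern AAB — 2 tracks woven together.
Subsequence A is 56, 49, 42, 35, 28, 21, 14, 7, which is arithmetic with common difference −7.
Subsequence B is 9, 16, 25, 36, which is perfect squares starting at 3².
Position 20 → subsequence A, term 14 = -35.

-35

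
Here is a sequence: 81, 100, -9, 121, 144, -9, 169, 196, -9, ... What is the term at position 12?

-9

Positions follow the repeating pattern AAB; grouping by letter gives 2 tracks.
Subsequence A: 81, 100, 121, 144, 169, 196 — perfect squares starting at 9².
Subsequence B: -9, -9, -9 — constant -9.
Position 12 falls in subsequence B as its term 4, giving -9.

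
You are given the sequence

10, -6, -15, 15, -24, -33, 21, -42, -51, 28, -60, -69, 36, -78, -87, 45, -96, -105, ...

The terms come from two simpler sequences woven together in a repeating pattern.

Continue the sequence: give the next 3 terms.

Positions follow the repeating pattern ABB; grouping by letter gives 2 tracks.
Track A is 10, 15, 21, 28, 36, 45, which is the triangular numbers T_4, T_5, ….
Track B is -6, -15, -24, -33, -42, -51, -60, -69, -78, -87, -96, -105, which is arithmetic, step −9.
Term 19 comes from track A (its 7th entry): 55.
Term 20 comes from track B (its 13th entry): -114.
Position 21 falls in track B as its term 14, giving -123.

55, -114, -123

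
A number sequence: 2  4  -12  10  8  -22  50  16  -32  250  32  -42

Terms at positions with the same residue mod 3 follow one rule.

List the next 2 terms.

1250, 64

Taking every 3rd term gives 3 separate tracks.
Track A is 2, 10, 50, 250, which is geometric with ratio 5.
Track B is 4, 8, 16, 32, which is powers of 2.
Track C is -12, -22, -32, -42, which is linear: a_n = -2 − 10·n.
Position 13 → track A, term 5 = 1250.
Term 14 comes from track B (its 5th entry): 64.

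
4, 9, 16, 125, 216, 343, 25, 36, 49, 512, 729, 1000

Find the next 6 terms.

The slot pattern repeats as AAABBB (period 6), so there are 2 interleaved tracks.
Track A: 4, 9, 16, 25, 36, 49 (perfect squares starting at 2²).
Track B: 125, 216, 343, 512, 729, 1000 (the cubes 5³, 6³, 7³, …).
Position 13 → track A, term 7 = 64.
The 14th slot belongs to track A; its 8th term is 81.
Position 15 falls in track A as its term 9, giving 100.
Position 16 → track B, term 7 = 1331.
Position 17 falls in track B as its term 8, giving 1728.
Position 18 → track B, term 9 = 2197.

64, 81, 100, 1331, 1728, 2197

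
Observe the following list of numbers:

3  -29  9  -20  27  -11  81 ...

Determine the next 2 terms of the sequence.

-2, 243

The terms cycle through 2 interleaved subsequences.
Track A: 3, 9, 27, 81. Successive powers of 3.
Track B: -29, -20, -11. Arithmetic with common difference +9.
The 8th slot belongs to track B; its 4th term is -2.
The 9th slot belongs to track A; its 5th term is 243.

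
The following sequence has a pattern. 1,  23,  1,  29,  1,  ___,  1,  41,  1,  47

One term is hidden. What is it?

35

Taking every 2nd term gives 2 separate tracks.
Track A: 1, 1, 1, 1, 1. Always 1.
Track B: 23, 29, ?, 41, 47. Arithmetic, step +6.
Filling track B at index 3 by its rule yields 35.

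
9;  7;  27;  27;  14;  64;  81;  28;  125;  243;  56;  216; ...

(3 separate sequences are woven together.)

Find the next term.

Read the sequence 3 terms at a time; column i is its own pattern.
Stream A: 9, 27, 81, 243 — powers 3^2, 3^3, 3^4, ….
Stream B: 7, 14, 28, 56 — multiplying by 2 each time.
Stream C: 27, 64, 125, 216 — consecutive cubes n³ from n = 3.
Term 13 comes from stream A (its 5th entry): 729.

729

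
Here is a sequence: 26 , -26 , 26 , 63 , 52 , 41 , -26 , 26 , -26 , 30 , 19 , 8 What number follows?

Reading positions in blocks of 6 reveals the pattern AAABBB — 2 tracks woven together.
Subsequence A: 26, -26, 26, -26, 26, -26. Alternating ±26.
Subsequence B: 63, 52, 41, 30, 19, 8. Subtracting 11 each time.
Term 13 comes from subsequence A (its 7th entry): 26.

26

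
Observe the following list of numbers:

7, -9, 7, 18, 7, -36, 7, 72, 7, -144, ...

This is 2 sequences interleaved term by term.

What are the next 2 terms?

7, 288

Split by position mod 2 into 2 tracks.
Subsequence A is 7, 7, 7, 7, 7, which is constant 7.
Subsequence B is -9, 18, -36, 72, -144, which is multiplying by -2 each time.
The 11th slot belongs to subsequence A; its 6th term is 7.
The 12th slot belongs to subsequence B; its 6th term is 288.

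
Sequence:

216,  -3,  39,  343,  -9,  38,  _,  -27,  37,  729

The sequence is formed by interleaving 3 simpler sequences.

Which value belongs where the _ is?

Read the sequence 3 terms at a time; column i is its own pattern.
Track A: 216, 343, ?, 729 (perfect cubes starting at 6³).
Track B: -3, -9, -27 (a geometric progression (common ratio 3)).
Track C: 39, 38, 37 (arithmetic, step −1).
Filling track A at index 3 by its rule yields 512.

512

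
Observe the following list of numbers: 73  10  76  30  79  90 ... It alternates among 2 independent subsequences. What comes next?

82

Taking every 2nd term gives 2 separate tracks.
Track A is 73, 76, 79, which is arithmetic, step +3.
Track B is 10, 30, 90, which is geometric, ×3 each step.
Position 7 falls in track A as its term 4, giving 82.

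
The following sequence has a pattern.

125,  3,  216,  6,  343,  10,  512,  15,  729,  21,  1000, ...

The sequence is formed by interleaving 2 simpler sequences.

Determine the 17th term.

The terms cycle through 2 interleaved subsequences.
Track A = 125, 216, 343, 512, 729, 1000: the cubes 5³, 6³, 7³, ….
Track B = 3, 6, 10, 15, 21: triangular numbers n(n+1)/2 for n = 2, 3, ….
Term 17 comes from track A (its 9th entry): 2197.

2197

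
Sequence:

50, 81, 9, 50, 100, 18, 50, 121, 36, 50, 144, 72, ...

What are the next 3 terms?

Taking every 3rd term gives 3 separate tracks.
Track A: 50, 50, 50, 50. Always 50.
Track B: 81, 100, 121, 144. The squares 9², 10², 11², ….
Track C: 9, 18, 36, 72. Geometric with ratio 2.
Position 13 → track A, term 5 = 50.
Position 14 falls in track B as its term 5, giving 169.
Term 15 comes from track C (its 5th entry): 144.

50, 169, 144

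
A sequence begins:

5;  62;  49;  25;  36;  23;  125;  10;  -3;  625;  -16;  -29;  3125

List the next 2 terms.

The slot pattern repeats as ABB (period 3), so there are 2 interleaved tracks.
Track A: 5, 25, 125, 625, 3125 (powers of 5).
Track B: 62, 49, 36, 23, 10, -3, -16, -29 (arithmetic, step −13).
The 14th slot belongs to track B; its 9th term is -42.
Term 15 comes from track B (its 10th entry): -55.

-42, -55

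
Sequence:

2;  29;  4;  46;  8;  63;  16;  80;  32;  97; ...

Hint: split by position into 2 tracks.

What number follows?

Taking every 2nd term gives 2 separate tracks.
Stream A: 2, 4, 8, 16, 32 — powers 2^1, 2^2, 2^3, ….
Stream B: 29, 46, 63, 80, 97 — arithmetic, step +17.
Term 11 comes from stream A (its 6th entry): 64.

64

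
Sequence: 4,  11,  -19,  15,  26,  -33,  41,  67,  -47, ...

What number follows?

108

The slot pattern repeats as AAB (period 3), so there are 2 interleaved tracks.
Stream A = 4, 11, 15, 26, 41, 67: each term equals the sum of the previous two.
Stream B = -19, -33, -47: subtracting 14 each time.
Term 10 comes from stream A (its 7th entry): 108.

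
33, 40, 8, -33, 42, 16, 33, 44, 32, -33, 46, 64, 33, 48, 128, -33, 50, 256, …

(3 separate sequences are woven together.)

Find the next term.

Split by position mod 3: positions 1, 4, 7, … form one track, and each other residue class forms its own.
Stream A = 33, -33, 33, -33, 33, -33: alternating ±33.
Stream B = 40, 42, 44, 46, 48, 50: arithmetic with common difference +2.
Stream C = 8, 16, 32, 64, 128, 256: powers of 2.
The 19th slot belongs to stream A; its 7th term is 33.

33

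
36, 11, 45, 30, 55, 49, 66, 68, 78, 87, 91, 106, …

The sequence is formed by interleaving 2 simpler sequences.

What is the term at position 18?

163

Positions 1, 3, 5, … form one subsequence and positions 2, 4, 6, … form another.
Stream A = 36, 45, 55, 66, 78, 91: triangular numbers n(n+1)/2 for n = 8, 9, ….
Stream B = 11, 30, 49, 68, 87, 106: adding 19 each time.
Position 18 falls in stream B as its term 9, giving 163.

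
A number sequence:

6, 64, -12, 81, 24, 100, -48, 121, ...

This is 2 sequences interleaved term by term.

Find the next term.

96

The terms cycle through 2 interleaved subsequences.
Stream A: 6, -12, 24, -48 (geometric, ×-2 each step).
Stream B: 64, 81, 100, 121 (the squares 8², 9², 10², …).
Term 9 comes from stream A (its 5th entry): 96.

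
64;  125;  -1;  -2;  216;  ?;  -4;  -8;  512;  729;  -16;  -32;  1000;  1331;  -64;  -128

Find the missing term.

343

Positions follow the repeating pattern AABB; grouping by letter gives 2 tracks.
Stream A: 64, 125, 216, ?, 512, 729, 1000, 1331 (the cubes 4³, 5³, 6³, …).
Stream B: -1, -2, -4, -8, -16, -32, -64, -128 (a geometric progression (common ratio 2)).
Stream A's pattern makes the blank 343.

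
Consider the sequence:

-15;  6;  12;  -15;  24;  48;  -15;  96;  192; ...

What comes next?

-15

Reading positions in blocks of 3 reveals the pattern ABB — 2 tracks woven together.
Stream A = -15, -15, -15: the constant sequence -15.
Stream B = 6, 12, 24, 48, 96, 192: geometric with ratio 2.
Term 10 comes from stream A (its 4th entry): -15.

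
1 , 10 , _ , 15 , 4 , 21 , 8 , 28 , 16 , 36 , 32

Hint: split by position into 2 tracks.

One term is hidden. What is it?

Taking every 2nd term gives 2 separate tracks.
Subsequence A: 1, ?, 4, 8, 16, 32 — powers of 2.
Subsequence B: 10, 15, 21, 28, 36 — the triangular numbers T_4, T_5, ….
Subsequence A's pattern makes the blank 2.

2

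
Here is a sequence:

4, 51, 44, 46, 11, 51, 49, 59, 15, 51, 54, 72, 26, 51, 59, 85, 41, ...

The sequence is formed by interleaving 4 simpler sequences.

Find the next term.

51

Split by position mod 4: positions 1, 5, 9, … form one track, and each other residue class forms its own.
Stream A: 4, 11, 15, 26, 41. A Fibonacci-like recurrence a_n = a_{n-1} + a_{n-2}.
Stream B: 51, 51, 51, 51. The constant sequence 51.
Stream C: 44, 49, 54, 59. Linear: a_n = 39 + 5·n.
Stream D: 46, 59, 72, 85. Arithmetic with common difference +13.
Position 18 → stream B, term 5 = 51.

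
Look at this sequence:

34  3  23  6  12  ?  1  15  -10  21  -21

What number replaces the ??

The terms cycle through 2 interleaved subsequences.
Subsequence A: 34, 23, 12, 1, -10, -21 — arithmetic, step −11.
Subsequence B: 3, 6, ?, 15, 21 — triangular numbers n(n+1)/2 for n = 2, 3, ….
Subsequence B's pattern makes the blank 10.

10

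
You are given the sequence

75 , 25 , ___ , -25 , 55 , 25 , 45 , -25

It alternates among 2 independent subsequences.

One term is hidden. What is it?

65

Positions 1, 3, 5, … form one subsequence and positions 2, 4, 6, … form another.
Stream A: 75, ?, 55, 45 (subtracting 10 each time).
Stream B: 25, -25, 25, -25 (the oscillation 25·(−1)^(n+1)).
Stream A's pattern makes the blank 65.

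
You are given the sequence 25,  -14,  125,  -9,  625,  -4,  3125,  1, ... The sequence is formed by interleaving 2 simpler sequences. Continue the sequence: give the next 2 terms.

Taking every 2nd term gives 2 separate tracks.
Subsequence A: 25, 125, 625, 3125 (successive powers of 5).
Subsequence B: -14, -9, -4, 1 (linear: a_n = -19 + 5·n).
The 9th slot belongs to subsequence A; its 5th term is 15625.
The 10th slot belongs to subsequence B; its 5th term is 6.

15625, 6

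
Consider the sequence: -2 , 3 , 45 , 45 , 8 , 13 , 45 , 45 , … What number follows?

Reading positions in blocks of 4 reveals the pattern AABB — 2 tracks woven together.
Subsequence A: -2, 3, 8, 13 (arithmetic, step +5).
Subsequence B: 45, 45, 45, 45 (the constant sequence 45).
Position 9 → subsequence A, term 5 = 18.

18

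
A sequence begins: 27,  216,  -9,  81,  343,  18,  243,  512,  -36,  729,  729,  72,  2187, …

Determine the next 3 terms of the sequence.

1000, -144, 6561

Split by position mod 3: positions 1, 4, 7, … form one track, and each other residue class forms its own.
Subsequence A is 27, 81, 243, 729, 2187, which is powers 3^3, 3^4, 3^5, ….
Subsequence B is 216, 343, 512, 729, which is consecutive cubes n³ from n = 6.
Subsequence C is -9, 18, -36, 72, which is multiplying by -2 each time.
Position 14 → subsequence B, term 5 = 1000.
The 15th slot belongs to subsequence C; its 5th term is -144.
Position 16 → subsequence A, term 6 = 6561.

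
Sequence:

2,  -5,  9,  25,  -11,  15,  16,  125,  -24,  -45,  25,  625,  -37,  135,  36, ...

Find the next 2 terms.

The terms cycle through 4 interleaved subsequences.
Track A: 2, -11, -24, -37. Subtracting 13 each time.
Track B: -5, 15, -45, 135. Multiplying by -3 each time.
Track C: 9, 16, 25, 36. The squares 3², 4², 5², ….
Track D: 25, 125, 625. Powers of 5.
Position 16 → track D, term 4 = 3125.
Position 17 → track A, term 5 = -50.

3125, -50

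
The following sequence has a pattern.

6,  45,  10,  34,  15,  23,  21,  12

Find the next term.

28

Positions 1, 3, 5, … form one subsequence and positions 2, 4, 6, … form another.
Track A = 6, 10, 15, 21: the triangular numbers T_3, T_4, ….
Track B = 45, 34, 23, 12: subtracting 11 each time.
Position 9 falls in track A as its term 5, giving 28.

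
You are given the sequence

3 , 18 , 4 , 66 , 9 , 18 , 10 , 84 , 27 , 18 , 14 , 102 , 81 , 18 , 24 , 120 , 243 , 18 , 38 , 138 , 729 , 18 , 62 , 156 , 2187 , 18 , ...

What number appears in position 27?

100

Read the sequence 4 terms at a time; column i is its own pattern.
Track A: 3, 9, 27, 81, 243, 729, 2187. Powers 3^1, 3^2, 3^3, ….
Track B: 18, 18, 18, 18, 18, 18, 18. The constant sequence 18.
Track C: 4, 10, 14, 24, 38, 62. Fibonacci-style (each term is the sum of the two before it).
Track D: 66, 84, 102, 120, 138, 156. Arithmetic, step +18.
The 27th slot belongs to track C; its 7th term is 100.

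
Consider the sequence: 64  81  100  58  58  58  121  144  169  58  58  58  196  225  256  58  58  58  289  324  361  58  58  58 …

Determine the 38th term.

The slot pattern repeats as AAABBB (period 6), so there are 2 interleaved tracks.
Subsequence A = 64, 81, 100, 121, 144, 169, 196, 225, 256, 289, 324, 361: the squares 8², 9², 10², ….
Subsequence B = 58, 58, 58, 58, 58, 58, 58, 58, 58, 58, 58, 58: always 58.
Term 38 comes from subsequence A (its 20th entry): 729.

729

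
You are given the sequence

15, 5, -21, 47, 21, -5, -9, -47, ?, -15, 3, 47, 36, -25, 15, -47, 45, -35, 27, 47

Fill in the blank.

28

Read the sequence 4 terms at a time; column i is its own pattern.
Track A: 15, 21, ?, 36, 45 — triangular numbers starting at T_5.
Track B: 5, -5, -15, -25, -35 — linear: a_n = 15 − 10·n.
Track C: -21, -9, 3, 15, 27 — adding 12 each time.
Track D: 47, -47, 47, -47, 47 — the oscillation 47·(−1)^(n+1).
Track A's pattern makes the blank 28.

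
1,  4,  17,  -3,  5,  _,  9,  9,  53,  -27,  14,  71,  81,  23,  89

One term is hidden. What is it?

Split by position mod 3 into 3 tracks.
Track A = 1, -3, 9, -27, 81: multiplying by -3 each time.
Track B = 4, 5, 9, 14, 23: each term equals the sum of the previous two.
Track C = 17, ?, 53, 71, 89: arithmetic, step +18.
Filling track C at index 2 by its rule yields 35.

35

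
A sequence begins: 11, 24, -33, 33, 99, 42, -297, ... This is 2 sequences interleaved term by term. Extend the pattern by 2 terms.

51, 891

Positions 1, 3, 5, … form one subsequence and positions 2, 4, 6, … form another.
Subsequence A: 11, -33, 99, -297 (geometric with ratio -3).
Subsequence B: 24, 33, 42 (arithmetic with common difference +9).
The 8th slot belongs to subsequence B; its 4th term is 51.
Position 9 falls in subsequence A as its term 5, giving 891.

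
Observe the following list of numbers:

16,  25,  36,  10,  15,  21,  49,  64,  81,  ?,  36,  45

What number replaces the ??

28

The slot pattern repeats as AAABBB (period 6), so there are 2 interleaved tracks.
Stream A: 16, 25, 36, 49, 64, 81 (the squares 4², 5², 6², …).
Stream B: 10, 15, 21, ?, 36, 45 (triangular numbers starting at T_4).
So the missing entry in stream B is 28.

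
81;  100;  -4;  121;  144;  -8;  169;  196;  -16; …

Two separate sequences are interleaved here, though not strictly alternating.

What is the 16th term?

Positions follow the repeating pattern AAB; grouping by letter gives 2 tracks.
Track A: 81, 100, 121, 144, 169, 196. The squares 9², 10², 11², ….
Track B: -4, -8, -16. Multiplying by 2 each time.
Position 16 falls in track A as its term 11, giving 361.

361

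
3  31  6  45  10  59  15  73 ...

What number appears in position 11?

Taking every 2nd term gives 2 separate tracks.
Track A: 3, 6, 10, 15. Triangular numbers starting at T_2.
Track B: 31, 45, 59, 73. Arithmetic, step +14.
Term 11 comes from track A (its 6th entry): 28.

28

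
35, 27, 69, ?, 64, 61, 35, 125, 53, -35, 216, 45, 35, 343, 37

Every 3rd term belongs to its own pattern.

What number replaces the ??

-35

Read the sequence 3 terms at a time; column i is its own pattern.
Track A is 35, ?, 35, -35, 35, which is the oscillation 35·(−1)^(n+1).
Track B is 27, 64, 125, 216, 343, which is the cubes 3³, 4³, 5³, ….
Track C is 69, 61, 53, 45, 37, which is linear: a_n = 77 − 8·n.
The gap is track A's term 2; the rule gives -35.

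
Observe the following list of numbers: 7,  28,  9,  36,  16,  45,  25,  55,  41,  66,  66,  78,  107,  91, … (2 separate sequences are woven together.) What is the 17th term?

280

Split by position mod 2 into 2 tracks.
Stream A is 7, 9, 16, 25, 41, 66, 107, which is each term equals the sum of the previous two.
Stream B is 28, 36, 45, 55, 66, 78, 91, which is triangular numbers starting at T_7.
The 17th slot belongs to stream A; its 9th term is 280.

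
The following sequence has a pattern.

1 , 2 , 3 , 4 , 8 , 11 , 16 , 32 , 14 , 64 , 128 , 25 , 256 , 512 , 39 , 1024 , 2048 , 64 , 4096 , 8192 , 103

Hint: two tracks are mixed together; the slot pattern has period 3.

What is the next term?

16384

Reading positions in blocks of 3 reveals the pattern AAB — 2 tracks woven together.
Stream A: 1, 2, 4, 8, 16, 32, 64, 128, 256, 512, 1024, 2048, 4096, 8192. Successive powers of 2.
Stream B: 3, 11, 14, 25, 39, 64, 103. Fibonacci-style (each term is the sum of the two before it).
Position 22 → stream A, term 15 = 16384.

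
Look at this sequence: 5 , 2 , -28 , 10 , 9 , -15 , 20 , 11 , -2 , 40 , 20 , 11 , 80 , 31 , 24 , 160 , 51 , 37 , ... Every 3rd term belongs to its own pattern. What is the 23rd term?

133

Read the sequence 3 terms at a time; column i is its own pattern.
Stream A: 5, 10, 20, 40, 80, 160 — geometric with ratio 2.
Stream B: 2, 9, 11, 20, 31, 51 — Fibonacci-style (each term is the sum of the two before it).
Stream C: -28, -15, -2, 11, 24, 37 — adding 13 each time.
Position 23 falls in stream B as its term 8, giving 133.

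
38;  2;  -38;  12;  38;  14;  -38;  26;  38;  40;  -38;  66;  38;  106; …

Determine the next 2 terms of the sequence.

Split by position mod 2 into 2 tracks.
Subsequence A is 38, -38, 38, -38, 38, -38, 38, which is the oscillation 38·(−1)^(n+1).
Subsequence B is 2, 12, 14, 26, 40, 66, 106, which is each term equals the sum of the previous two.
Position 15 → subsequence A, term 8 = -38.
The 16th slot belongs to subsequence B; its 8th term is 172.

-38, 172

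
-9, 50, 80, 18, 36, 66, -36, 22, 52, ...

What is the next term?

Taking every 3rd term gives 3 separate tracks.
Track A: -9, 18, -36 (geometric, ×-2 each step).
Track B: 50, 36, 22 (arithmetic with common difference −14).
Track C: 80, 66, 52 (arithmetic, step −14).
Term 10 comes from track A (its 4th entry): 72.

72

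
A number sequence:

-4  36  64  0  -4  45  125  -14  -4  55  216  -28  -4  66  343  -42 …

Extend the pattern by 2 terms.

Split by position mod 4: positions 1, 5, 9, … form one track, and each other residue class forms its own.
Subsequence A is -4, -4, -4, -4, which is constant -4.
Subsequence B is 36, 45, 55, 66, which is triangular numbers starting at T_8.
Subsequence C is 64, 125, 216, 343, which is perfect cubes starting at 4³.
Subsequence D is 0, -14, -28, -42, which is linear: a_n = 14 − 14·n.
Position 17 falls in subsequence A as its term 5, giving -4.
Term 18 comes from subsequence B (its 5th entry): 78.

-4, 78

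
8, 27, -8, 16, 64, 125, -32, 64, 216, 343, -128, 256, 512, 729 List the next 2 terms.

Positions follow the repeating pattern AABB; grouping by letter gives 2 tracks.
Track A: 8, 27, 64, 125, 216, 343, 512, 729. The cubes 2³, 3³, 4³, ….
Track B: -8, 16, -32, 64, -128, 256. Geometric, ×-2 each step.
Term 15 comes from track B (its 7th entry): -512.
Position 16 falls in track B as its term 8, giving 1024.

-512, 1024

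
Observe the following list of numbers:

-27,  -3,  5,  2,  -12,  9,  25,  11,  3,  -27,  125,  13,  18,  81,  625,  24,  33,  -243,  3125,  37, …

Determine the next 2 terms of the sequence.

48, 729

The terms cycle through 4 interleaved subsequences.
Subsequence A: -27, -12, 3, 18, 33 (adding 15 each time).
Subsequence B: -3, 9, -27, 81, -243 (geometric, ×-3 each step).
Subsequence C: 5, 25, 125, 625, 3125 (successive powers of 5).
Subsequence D: 2, 11, 13, 24, 37 (a Fibonacci-like recurrence a_n = a_{n-1} + a_{n-2}).
The 21st slot belongs to subsequence A; its 6th term is 48.
Position 22 falls in subsequence B as its term 6, giving 729.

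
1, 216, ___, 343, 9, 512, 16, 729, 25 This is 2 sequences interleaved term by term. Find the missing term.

The terms cycle through 2 interleaved subsequences.
Track A = 1, ?, 9, 16, 25: consecutive squares n² from n = 1.
Track B = 216, 343, 512, 729: the cubes 6³, 7³, 8³, ….
Filling track A at index 2 by its rule yields 4.

4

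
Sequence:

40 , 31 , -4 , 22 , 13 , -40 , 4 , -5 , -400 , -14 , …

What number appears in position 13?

Reading positions in blocks of 3 reveals the pattern AAB — 2 tracks woven together.
Track A is 40, 31, 22, 13, 4, -5, -14, which is subtracting 9 each time.
Track B is -4, -40, -400, which is multiplying by 10 each time.
Position 13 → track A, term 9 = -32.

-32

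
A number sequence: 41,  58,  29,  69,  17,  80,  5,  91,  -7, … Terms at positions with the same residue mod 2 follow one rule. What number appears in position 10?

102

Positions 1, 3, 5, … form one subsequence and positions 2, 4, 6, … form another.
Track A is 41, 29, 17, 5, -7, which is arithmetic, step −12.
Track B is 58, 69, 80, 91, which is linear: a_n = 47 + 11·n.
Term 10 comes from track B (its 5th entry): 102.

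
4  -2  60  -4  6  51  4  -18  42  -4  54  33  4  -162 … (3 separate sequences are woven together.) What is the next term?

24

Split by position mod 3: positions 1, 4, 7, … form one track, and each other residue class forms its own.
Track A = 4, -4, 4, -4, 4: the oscillation 4·(−1)^(n+1).
Track B = -2, 6, -18, 54, -162: geometric, ×-3 each step.
Track C = 60, 51, 42, 33: subtracting 9 each time.
Term 15 comes from track C (its 5th entry): 24.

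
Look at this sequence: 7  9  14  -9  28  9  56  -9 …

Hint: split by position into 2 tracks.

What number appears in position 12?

-9

Odd-indexed and even-indexed terms follow separate rules.
Track A: 7, 14, 28, 56. Multiplying by 2 each time.
Track B: 9, -9, 9, -9. Oscillating between 9 and -9.
The 12th slot belongs to track B; its 6th term is -9.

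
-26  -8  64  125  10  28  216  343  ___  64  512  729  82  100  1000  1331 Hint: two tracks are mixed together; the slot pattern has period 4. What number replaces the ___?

46

Reading positions in blocks of 4 reveals the pattern AABB — 2 tracks woven together.
Track A is -26, -8, 10, 28, ?, 64, 82, 100, which is linear: a_n = -44 + 18·n.
Track B is 64, 125, 216, 343, 512, 729, 1000, 1331, which is the cubes 4³, 5³, 6³, ….
Track A's pattern makes the blank 46.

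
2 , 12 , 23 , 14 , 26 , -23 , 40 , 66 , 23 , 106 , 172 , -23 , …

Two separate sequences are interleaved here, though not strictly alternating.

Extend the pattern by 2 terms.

Positions follow the repeating pattern AAB; grouping by letter gives 2 tracks.
Subsequence A: 2, 12, 14, 26, 40, 66, 106, 172 (each term equals the sum of the previous two).
Subsequence B: 23, -23, 23, -23 (the oscillation 23·(−1)^(n+1)).
Position 13 falls in subsequence A as its term 9, giving 278.
The 14th slot belongs to subsequence A; its 10th term is 450.

278, 450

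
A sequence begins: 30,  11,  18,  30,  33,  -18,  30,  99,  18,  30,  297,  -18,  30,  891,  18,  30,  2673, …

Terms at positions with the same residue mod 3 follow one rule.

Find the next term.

Taking every 3rd term gives 3 separate tracks.
Stream A: 30, 30, 30, 30, 30, 30. The constant sequence 30.
Stream B: 11, 33, 99, 297, 891, 2673. Multiplying by 3 each time.
Stream C: 18, -18, 18, -18, 18. Alternating ±18.
Position 18 falls in stream C as its term 6, giving -18.

-18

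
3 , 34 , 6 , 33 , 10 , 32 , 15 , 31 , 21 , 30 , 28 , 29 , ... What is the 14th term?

28

Odd-indexed and even-indexed terms follow separate rules.
Subsequence A is 3, 6, 10, 15, 21, 28, which is triangular numbers n(n+1)/2 for n = 2, 3, ….
Subsequence B is 34, 33, 32, 31, 30, 29, which is arithmetic, step −1.
Position 14 falls in subsequence B as its term 7, giving 28.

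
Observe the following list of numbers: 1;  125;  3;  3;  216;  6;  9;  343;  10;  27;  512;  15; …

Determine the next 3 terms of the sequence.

Split by position mod 3 into 3 tracks.
Subsequence A: 1, 3, 9, 27 (powers 3^0, 3^1, 3^2, …).
Subsequence B: 125, 216, 343, 512 (perfect cubes starting at 5³).
Subsequence C: 3, 6, 10, 15 (triangular numbers starting at T_2).
Position 13 falls in subsequence A as its term 5, giving 81.
Position 14 → subsequence B, term 5 = 729.
Position 15 falls in subsequence C as its term 5, giving 21.

81, 729, 21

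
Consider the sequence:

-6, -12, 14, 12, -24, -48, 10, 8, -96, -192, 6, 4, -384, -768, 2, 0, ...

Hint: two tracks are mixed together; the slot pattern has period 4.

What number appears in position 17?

Positions follow the repeating pattern AABB; grouping by letter gives 2 tracks.
Track A: -6, -12, -24, -48, -96, -192, -384, -768. A geometric progression (common ratio 2).
Track B: 14, 12, 10, 8, 6, 4, 2, 0. Arithmetic with common difference −2.
The 17th slot belongs to track A; its 9th term is -1536.

-1536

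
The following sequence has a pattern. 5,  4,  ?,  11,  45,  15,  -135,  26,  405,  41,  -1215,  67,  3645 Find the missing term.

-15

Positions 1, 3, 5, … form one subsequence and positions 2, 4, 6, … form another.
Track A: 5, ?, 45, -135, 405, -1215, 3645 (geometric, ×-3 each step).
Track B: 4, 11, 15, 26, 41, 67 (Fibonacci-style (each term is the sum of the two before it)).
So the missing entry in track A is -15.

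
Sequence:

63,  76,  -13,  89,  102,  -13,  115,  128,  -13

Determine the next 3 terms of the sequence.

The slot pattern repeats as AAB (period 3), so there are 2 interleaved tracks.
Track A: 63, 76, 89, 102, 115, 128 — linear: a_n = 50 + 13·n.
Track B: -13, -13, -13 — the constant sequence -13.
Term 10 comes from track A (its 7th entry): 141.
The 11th slot belongs to track A; its 8th term is 154.
Term 12 comes from track B (its 4th entry): -13.

141, 154, -13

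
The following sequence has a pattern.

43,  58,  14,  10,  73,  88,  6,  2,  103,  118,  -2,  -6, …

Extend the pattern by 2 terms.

133, 148

Reading positions in blocks of 4 reveals the pattern AABB — 2 tracks woven together.
Track A is 43, 58, 73, 88, 103, 118, which is linear: a_n = 28 + 15·n.
Track B is 14, 10, 6, 2, -2, -6, which is arithmetic, step −4.
Position 13 falls in track A as its term 7, giving 133.
The 14th slot belongs to track A; its 8th term is 148.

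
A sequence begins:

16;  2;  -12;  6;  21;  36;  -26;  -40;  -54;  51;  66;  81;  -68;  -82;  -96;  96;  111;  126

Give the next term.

-110

Reading positions in blocks of 6 reveals the pattern AAABBB — 2 tracks woven together.
Subsequence A: 16, 2, -12, -26, -40, -54, -68, -82, -96. Arithmetic, step −14.
Subsequence B: 6, 21, 36, 51, 66, 81, 96, 111, 126. Arithmetic, step +15.
Position 19 → subsequence A, term 10 = -110.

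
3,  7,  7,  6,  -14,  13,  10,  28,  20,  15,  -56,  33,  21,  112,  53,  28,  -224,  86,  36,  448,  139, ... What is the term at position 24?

Taking every 3rd term gives 3 separate tracks.
Track A is 3, 6, 10, 15, 21, 28, 36, which is the triangular numbers T_2, T_3, ….
Track B is 7, -14, 28, -56, 112, -224, 448, which is geometric with ratio -2.
Track C is 7, 13, 20, 33, 53, 86, 139, which is a Fibonacci-like recurrence a_n = a_{n-1} + a_{n-2}.
The 24th slot belongs to track C; its 8th term is 225.

225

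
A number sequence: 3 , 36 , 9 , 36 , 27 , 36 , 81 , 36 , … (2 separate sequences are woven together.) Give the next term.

Split by position mod 2 into 2 tracks.
Track A is 3, 9, 27, 81, which is successive powers of 3.
Track B is 36, 36, 36, 36, which is always 36.
The 9th slot belongs to track A; its 5th term is 243.

243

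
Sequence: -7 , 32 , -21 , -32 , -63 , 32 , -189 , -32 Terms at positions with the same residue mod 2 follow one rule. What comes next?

Positions 1, 3, 5, … form one subsequence and positions 2, 4, 6, … form another.
Stream A = -7, -21, -63, -189: multiplying by 3 each time.
Stream B = 32, -32, 32, -32: oscillating between 32 and -32.
Position 9 → stream A, term 5 = -567.

-567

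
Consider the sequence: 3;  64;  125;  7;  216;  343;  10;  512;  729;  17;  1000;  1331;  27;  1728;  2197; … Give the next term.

Reading positions in blocks of 3 reveals the pattern ABB — 2 tracks woven together.
Stream A is 3, 7, 10, 17, 27, which is each term equals the sum of the previous two.
Stream B is 64, 125, 216, 343, 512, 729, 1000, 1331, 1728, 2197, which is perfect cubes starting at 4³.
Position 16 falls in stream A as its term 6, giving 44.

44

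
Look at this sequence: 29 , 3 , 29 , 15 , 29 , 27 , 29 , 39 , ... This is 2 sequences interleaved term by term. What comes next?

Taking every 2nd term gives 2 separate tracks.
Track A is 29, 29, 29, 29, which is the constant sequence 29.
Track B is 3, 15, 27, 39, which is linear: a_n = -9 + 12·n.
Term 9 comes from track A (its 5th entry): 29.

29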